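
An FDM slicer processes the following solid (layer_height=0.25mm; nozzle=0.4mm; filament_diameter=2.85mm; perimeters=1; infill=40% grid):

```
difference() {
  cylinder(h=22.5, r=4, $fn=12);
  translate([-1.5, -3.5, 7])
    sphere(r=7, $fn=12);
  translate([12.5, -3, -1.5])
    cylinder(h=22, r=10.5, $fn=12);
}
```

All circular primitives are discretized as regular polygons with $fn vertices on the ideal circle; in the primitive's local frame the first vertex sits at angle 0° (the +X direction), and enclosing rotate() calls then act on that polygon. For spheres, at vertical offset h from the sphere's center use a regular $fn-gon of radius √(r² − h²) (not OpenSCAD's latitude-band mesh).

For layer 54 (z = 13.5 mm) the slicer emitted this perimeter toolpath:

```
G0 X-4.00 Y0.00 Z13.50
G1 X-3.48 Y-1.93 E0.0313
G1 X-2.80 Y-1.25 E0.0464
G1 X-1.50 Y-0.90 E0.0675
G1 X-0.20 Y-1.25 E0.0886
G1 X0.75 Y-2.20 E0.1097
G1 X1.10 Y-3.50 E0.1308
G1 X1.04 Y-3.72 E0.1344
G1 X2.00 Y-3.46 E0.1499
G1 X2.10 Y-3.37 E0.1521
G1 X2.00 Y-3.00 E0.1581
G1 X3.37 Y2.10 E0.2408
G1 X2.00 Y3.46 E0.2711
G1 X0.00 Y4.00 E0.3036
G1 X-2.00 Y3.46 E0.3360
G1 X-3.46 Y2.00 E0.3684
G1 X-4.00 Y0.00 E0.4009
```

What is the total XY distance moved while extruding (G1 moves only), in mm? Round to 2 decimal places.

Sum the Euclidean lengths of each G1 segment: total = 25.57 mm.

25.57 mm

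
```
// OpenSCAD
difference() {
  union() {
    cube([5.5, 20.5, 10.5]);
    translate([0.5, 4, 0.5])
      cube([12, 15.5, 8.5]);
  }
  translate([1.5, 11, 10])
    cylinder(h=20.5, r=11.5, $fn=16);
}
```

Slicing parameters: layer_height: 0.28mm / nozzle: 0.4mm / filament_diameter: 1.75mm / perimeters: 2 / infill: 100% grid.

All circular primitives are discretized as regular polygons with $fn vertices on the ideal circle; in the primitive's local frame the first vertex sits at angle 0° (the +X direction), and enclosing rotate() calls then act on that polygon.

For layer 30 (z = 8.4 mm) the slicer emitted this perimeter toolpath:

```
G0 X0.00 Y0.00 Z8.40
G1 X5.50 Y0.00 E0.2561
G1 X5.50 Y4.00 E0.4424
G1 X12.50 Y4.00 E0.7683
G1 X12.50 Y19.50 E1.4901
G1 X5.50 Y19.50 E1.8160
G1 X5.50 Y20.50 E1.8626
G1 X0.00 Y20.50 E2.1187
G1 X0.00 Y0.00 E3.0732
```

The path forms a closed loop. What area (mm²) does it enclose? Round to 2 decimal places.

221.25 mm²

Apply the shoelace formula to the sequence of (X, Y) vertices; enclosed area = 221.25 mm².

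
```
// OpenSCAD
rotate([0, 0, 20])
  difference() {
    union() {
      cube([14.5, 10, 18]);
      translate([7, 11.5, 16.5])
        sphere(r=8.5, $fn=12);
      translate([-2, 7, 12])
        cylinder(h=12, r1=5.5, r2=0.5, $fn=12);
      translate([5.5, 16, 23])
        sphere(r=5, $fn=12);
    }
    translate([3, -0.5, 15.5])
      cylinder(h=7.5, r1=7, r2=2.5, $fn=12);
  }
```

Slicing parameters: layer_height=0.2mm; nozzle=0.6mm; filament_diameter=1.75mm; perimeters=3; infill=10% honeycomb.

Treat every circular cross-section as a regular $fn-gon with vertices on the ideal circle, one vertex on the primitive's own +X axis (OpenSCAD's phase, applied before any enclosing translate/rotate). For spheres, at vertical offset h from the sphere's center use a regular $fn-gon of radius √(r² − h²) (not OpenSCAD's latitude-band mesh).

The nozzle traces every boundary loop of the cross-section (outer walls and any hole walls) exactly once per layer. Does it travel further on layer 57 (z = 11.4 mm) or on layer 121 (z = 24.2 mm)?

layer 57 (z = 11.4 mm)

Layer 57 (z = 11.4): the 14.5×10 cube contributes its full rectangle (perimeter 49.00 mm); the r=8.5 sphere at (7, 11.5) contributes a regular 12-gon of circumradius √(8.5²−5.1²) = 6.800 (perimeter = 2·12·6.800·sin(180°/12) = 42.24 mm); the cone at (-2, 7) is not intersected at this z (z outside [12, 24]); the sphere at (5.5, 16) does not reach this height (|z−center|=11.600 > r=5); Combining (union): the regions partially overlap (shared area 49.56 mm²), so the edge portions inside another operand are dropped and the merged outline is re-measured after clipping — boundary = 60.43 mm; the cone at (3, -0.5) is not intersected at this z (z outside [15.5, 23]); Taking the first minus the rest: none of the subtracted shapes is present at this height, so the result so far is unchanged — boundary = 60.43 mm; (whole slice rotated 20° about Z — lengths, areas and connectivity unchanged). So its perimeter = 60.43 mm. Layer 121 (z = 24.2): the cube is absent (z outside [0, 18]); the r=8.5 sphere at (7, 11.5) slices to a regular 12-gon of circumradius 3.600 (√(r²−h²) with h=7.7 from center) (perimeter = 2·12·3.600·sin(180°/12) = 22.36 mm); the cone at (-2, 7) is not intersected at this z (z outside [12, 24]); the r=5 sphere at (5.5, 16) contributes a regular 12-gon of circumradius √(5²−1.2²) = 4.854 (perimeter = 2·12·4.854·sin(180°/12) = 30.15 mm); Taking the union: the regions partially overlap (shared area 16.30 mm²), so the edge portions inside another operand are dropped and the merged outline is re-measured after clipping — boundary = 36.68 mm; the cone at (3, -0.5) is not intersected at this z (z outside [15.5, 23]); After the difference (first − rest): none of the subtracted shapes is present at this height, so the result so far is unchanged — boundary = 36.68 mm; (whole slice rotated 20° about Z — lengths, areas and connectivity unchanged). So its perimeter = 36.68 mm. Layer 57 is larger (60.43 vs 36.68 mm).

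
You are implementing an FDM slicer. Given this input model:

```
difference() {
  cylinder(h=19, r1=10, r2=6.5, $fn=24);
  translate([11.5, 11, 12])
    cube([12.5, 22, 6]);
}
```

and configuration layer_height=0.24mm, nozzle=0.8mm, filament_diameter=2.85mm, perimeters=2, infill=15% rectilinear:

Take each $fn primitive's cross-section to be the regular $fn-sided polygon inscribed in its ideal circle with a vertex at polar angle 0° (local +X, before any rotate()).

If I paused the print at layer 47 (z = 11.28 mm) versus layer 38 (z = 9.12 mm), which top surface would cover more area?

Layer 47 (z = 11.28): the cone contributes a regular 24-gon of circumradius 7.922 (interpolated between r1=10 and r2=6.5 at t=0.594) (area = (24/2)·7.922²·sin(360°/24) = 194.92 mm²); the cube at (11.5, 11) is absent (z outside [12, 18]); After the difference (first − rest): none of the subtracted shapes is present at this height, so the cone is unchanged — area = 194.92 mm². So its area = 194.92 mm². Layer 38 (z = 9.12): the cone contributes a regular 24-gon of circumradius 8.320 (interpolated between r1=10 and r2=6.5 at t=0.480) (area = (24/2)·8.320²·sin(360°/24) = 214.99 mm²); the cube at (11.5, 11) does not reach this height (z outside [12, 18]); Subtracting the remaining from the first: none of the subtracted shapes is present at this height, so the cone is unchanged — area = 214.99 mm². So its area = 214.99 mm². Layer 38 is larger (214.99 vs 194.92 mm²).

layer 38 (z = 9.12 mm)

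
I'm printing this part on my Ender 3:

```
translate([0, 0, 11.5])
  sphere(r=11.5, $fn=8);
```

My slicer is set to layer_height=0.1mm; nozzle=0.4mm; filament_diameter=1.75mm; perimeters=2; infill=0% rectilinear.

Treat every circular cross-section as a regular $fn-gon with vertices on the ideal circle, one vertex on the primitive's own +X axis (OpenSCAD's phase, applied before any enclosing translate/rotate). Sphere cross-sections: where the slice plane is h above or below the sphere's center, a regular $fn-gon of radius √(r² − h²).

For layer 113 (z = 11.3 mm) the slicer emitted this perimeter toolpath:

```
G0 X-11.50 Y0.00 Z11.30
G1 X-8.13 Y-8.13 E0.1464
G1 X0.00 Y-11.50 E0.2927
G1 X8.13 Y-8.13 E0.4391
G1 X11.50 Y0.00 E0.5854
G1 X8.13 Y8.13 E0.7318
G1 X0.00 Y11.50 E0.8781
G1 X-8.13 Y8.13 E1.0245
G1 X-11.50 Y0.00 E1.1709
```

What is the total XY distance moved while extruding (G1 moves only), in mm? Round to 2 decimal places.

70.41 mm

Sum the Euclidean lengths of each G1 segment: total = 70.41 mm.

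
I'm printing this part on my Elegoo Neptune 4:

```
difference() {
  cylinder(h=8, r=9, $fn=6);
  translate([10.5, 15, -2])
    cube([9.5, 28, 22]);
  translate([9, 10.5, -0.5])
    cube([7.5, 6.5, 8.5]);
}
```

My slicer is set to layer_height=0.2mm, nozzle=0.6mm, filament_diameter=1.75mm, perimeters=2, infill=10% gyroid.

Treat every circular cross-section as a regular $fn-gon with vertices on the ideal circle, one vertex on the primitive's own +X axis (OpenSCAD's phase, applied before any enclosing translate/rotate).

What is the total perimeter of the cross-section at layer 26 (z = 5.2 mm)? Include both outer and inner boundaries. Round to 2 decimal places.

54.00 mm

At z = 5.2 mm: the cylinder: section is a regular 6-gon, circumradius r=9 (perimeter = 2·6·9.000·sin(180°/6) = 54.00 mm); the 9.5×28 cube at (10.5, 15) contributes its full rectangle (perimeter 75.00 mm); the 7.5×6.5 cube at (9, 10.5) contributes its full rectangle (perimeter 28.00 mm); Subtracting the remaining from the first: starting from the r=9 cylinder, the 9.5×28 cube at (10.5, 15) misses the remaining region (no effect); the 7.5×6.5 cube at (9, 10.5) misses the remaining region (no effect) — boundary = 54.00 mm. Overall, the cross-section is a single solid region. Total boundary length (outer) = 54.00 mm.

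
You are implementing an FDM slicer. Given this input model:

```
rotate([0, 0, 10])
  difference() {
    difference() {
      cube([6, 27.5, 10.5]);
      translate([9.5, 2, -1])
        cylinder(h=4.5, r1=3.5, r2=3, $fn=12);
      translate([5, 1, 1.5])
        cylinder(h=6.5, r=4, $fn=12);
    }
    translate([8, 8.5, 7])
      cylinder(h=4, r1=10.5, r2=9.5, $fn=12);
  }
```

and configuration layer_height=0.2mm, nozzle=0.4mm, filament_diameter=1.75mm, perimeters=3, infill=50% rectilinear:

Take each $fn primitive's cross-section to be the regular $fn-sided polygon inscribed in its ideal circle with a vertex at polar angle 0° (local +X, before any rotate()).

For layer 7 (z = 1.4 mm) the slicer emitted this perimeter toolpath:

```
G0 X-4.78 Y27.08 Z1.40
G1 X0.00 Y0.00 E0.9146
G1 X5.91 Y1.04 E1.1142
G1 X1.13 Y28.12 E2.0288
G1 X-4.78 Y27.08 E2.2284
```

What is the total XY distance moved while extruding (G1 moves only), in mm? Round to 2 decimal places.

67.00 mm

Sum the Euclidean lengths of each G1 segment: total = 67.00 mm.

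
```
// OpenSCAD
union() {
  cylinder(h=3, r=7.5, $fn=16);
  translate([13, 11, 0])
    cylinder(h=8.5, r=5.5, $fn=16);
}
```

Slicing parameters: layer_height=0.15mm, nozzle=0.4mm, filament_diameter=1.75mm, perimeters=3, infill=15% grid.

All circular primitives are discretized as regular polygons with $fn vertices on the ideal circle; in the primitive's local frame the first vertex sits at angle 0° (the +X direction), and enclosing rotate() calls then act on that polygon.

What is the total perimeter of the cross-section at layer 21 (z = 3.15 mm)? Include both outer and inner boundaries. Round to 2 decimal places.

34.34 mm

At z = 3.15 mm: the cylinder is not intersected at this z (z outside [0, 3]); the r=5.5 cylinder at (13, 11) gives a regular 16-gon of circumradius 5.5 (constant along its height) (perimeter = 2·16·5.500·sin(180°/16) = 34.34 mm); Merging all regions: only the r=5.5 cylinder at (13, 11) is present, so the union is just that shape — boundary = 34.34 mm. Overall, the cross-section is a single solid region. Total boundary length (outer) = 34.34 mm.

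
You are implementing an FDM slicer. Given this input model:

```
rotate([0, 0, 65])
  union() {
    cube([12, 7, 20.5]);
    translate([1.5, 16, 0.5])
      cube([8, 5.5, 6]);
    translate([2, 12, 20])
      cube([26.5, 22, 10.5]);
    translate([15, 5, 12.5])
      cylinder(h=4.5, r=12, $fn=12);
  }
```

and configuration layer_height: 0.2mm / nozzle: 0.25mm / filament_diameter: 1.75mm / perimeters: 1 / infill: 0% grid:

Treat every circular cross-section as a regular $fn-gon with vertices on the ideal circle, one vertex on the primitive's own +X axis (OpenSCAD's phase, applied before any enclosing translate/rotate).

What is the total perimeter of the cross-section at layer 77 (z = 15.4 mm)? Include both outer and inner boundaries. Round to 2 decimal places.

82.17 mm

At z = 15.4 mm: the cube is present — its section is the full 12×7 rectangle (perimeter 38.00 mm); the cube at (1.5, 16) is absent (z outside [0.5, 6.5]); the cube at (2, 12) is absent (z outside [20, 30.5]); the r=12 cylinder at (15, 5) contributes a regular 12-gon of circumradius 12 (perimeter = 2·12·12.000·sin(180°/12) = 74.54 mm); Taking the union: the regions partially overlap (shared area 59.11 mm²), so the edge portions inside another operand are dropped and the merged outline is re-measured after clipping — boundary = 82.17 mm; (rotated 65° about Z; rotation is an isometry so areas/perimeters/island counts are preserved). Overall, the cross-section is a single solid region. Total boundary length (outer) = 82.17 mm.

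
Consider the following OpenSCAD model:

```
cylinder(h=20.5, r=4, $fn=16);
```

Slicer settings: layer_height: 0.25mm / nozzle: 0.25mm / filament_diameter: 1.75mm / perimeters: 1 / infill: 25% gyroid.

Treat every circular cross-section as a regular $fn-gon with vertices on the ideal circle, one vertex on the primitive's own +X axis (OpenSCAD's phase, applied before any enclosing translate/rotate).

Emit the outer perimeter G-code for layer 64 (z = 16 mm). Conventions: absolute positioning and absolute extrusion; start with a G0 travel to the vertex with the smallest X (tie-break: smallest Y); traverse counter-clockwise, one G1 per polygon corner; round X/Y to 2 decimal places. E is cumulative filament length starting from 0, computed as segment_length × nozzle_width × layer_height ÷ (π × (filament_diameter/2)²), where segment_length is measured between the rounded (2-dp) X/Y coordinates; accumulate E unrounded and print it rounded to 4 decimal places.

At z = 16 mm: the r=4 cylinder contributes a regular 16-gon of circumradius 4. The outline is a single polygon with 16 vertices. Extrusion per mm of travel: 0.25 × 0.25 / (π × 0.875²) = 0.025984. Accumulating E over each segment gives final E = 0.6493.

G0 X-4.00 Y0.00 Z16.00
G1 X-3.70 Y-1.53 E0.0405
G1 X-2.83 Y-2.83 E0.0812
G1 X-1.53 Y-3.70 E0.1218
G1 X0.00 Y-4.00 E0.1623
G1 X1.53 Y-3.70 E0.2028
G1 X2.83 Y-2.83 E0.2435
G1 X3.70 Y-1.53 E0.2841
G1 X4.00 Y0.00 E0.3246
G1 X3.70 Y1.53 E0.3652
G1 X2.83 Y2.83 E0.4058
G1 X1.53 Y3.70 E0.4464
G1 X0.00 Y4.00 E0.4870
G1 X-1.53 Y3.70 E0.5275
G1 X-2.83 Y2.83 E0.5681
G1 X-3.70 Y1.53 E0.6088
G1 X-4.00 Y0.00 E0.6493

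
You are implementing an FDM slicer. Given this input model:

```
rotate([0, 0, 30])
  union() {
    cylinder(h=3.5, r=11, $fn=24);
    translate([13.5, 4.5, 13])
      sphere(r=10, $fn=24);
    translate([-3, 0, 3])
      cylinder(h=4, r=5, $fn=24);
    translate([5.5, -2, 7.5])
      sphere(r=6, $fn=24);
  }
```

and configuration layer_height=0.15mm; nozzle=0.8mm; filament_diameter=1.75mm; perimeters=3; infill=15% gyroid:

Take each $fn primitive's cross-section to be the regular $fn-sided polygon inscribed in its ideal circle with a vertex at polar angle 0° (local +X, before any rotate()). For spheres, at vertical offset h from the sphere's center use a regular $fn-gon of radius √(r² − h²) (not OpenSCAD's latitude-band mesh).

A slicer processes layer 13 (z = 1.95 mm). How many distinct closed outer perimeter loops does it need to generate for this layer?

At z = 1.95 mm: the r=11 cylinder contributes a regular 24-gon of circumradius 11; the sphere at (13.5, 4.5) does not reach this height (|z−center|=11.050 > r=10); the cylinder at (-3, 0) is absent (z outside [3, 7]); the r=6 sphere at (5.5, -2) contributes a regular 24-gon of circumradius √(6²−5.55²) = 2.280; Taking the union: the r=6 sphere at (5.5, -2) lies entirely inside the r=11 cylinder, so the union is just the r=11 cylinder — 1 connected region; (whole slice rotated 30° about Z — lengths, areas and connectivity unchanged). The result has 1 disconnected region.

1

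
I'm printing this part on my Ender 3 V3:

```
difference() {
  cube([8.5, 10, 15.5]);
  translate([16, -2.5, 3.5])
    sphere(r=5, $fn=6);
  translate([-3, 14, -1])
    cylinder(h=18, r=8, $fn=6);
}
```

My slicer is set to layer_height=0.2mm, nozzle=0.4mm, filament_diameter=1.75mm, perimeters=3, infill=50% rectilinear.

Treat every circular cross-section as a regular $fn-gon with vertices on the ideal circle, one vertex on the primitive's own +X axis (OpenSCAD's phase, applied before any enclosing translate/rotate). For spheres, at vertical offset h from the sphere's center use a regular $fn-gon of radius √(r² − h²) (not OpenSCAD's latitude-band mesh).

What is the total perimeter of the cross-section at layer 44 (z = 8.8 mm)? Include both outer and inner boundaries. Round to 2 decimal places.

At z = 8.8 mm: the cube (footprint 8.5×10) is included at this height (perimeter 37.00 mm); the sphere at (16, -2.5) does not reach this height (|z−center|=5.300 > r=5); the r=8 cylinder at (-3, 14) gives a regular 6-gon of circumradius 8 (constant along its height) (perimeter = 2·6·8.000·sin(180°/6) = 48.00 mm); Taking the first minus the rest: starting from the 8.5×10 cube, the r=8 cylinder at (-3, 14) partially overlaps it — only the 5.40 mm² overlap (of its 166.28 mm²) is removed, clipping the outline — boundary = 35.76 mm. Overall, the cross-section is a single solid region. Total boundary length (outer) = 35.76 mm.

35.76 mm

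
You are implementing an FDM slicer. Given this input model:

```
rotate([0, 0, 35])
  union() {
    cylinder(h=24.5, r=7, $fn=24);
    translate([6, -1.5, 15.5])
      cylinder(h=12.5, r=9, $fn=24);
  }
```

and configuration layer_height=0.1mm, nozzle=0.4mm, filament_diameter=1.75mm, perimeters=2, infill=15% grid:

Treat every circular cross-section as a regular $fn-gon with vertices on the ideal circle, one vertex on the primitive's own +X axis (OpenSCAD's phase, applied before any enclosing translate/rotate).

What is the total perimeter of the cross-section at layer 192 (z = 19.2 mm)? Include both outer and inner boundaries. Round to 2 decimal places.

63.49 mm

At z = 19.2 mm: the cylinder: section is a regular 24-gon, circumradius r=7 (perimeter = 2·24·7.000·sin(180°/24) = 43.86 mm); the cylinder at (6, -1.5): section is a regular 24-gon, circumradius r=9 (perimeter = 2·24·9.000·sin(180°/24) = 56.39 mm); Merging all regions: the regions partially overlap (shared area 100.52 mm²), so the edge portions inside another operand are dropped and the merged outline is re-measured after clipping — boundary = 63.49 mm; (whole slice rotated 35° about Z — lengths, areas and connectivity unchanged). Overall, the cross-section is a single solid region. Total boundary length (outer) = 63.49 mm.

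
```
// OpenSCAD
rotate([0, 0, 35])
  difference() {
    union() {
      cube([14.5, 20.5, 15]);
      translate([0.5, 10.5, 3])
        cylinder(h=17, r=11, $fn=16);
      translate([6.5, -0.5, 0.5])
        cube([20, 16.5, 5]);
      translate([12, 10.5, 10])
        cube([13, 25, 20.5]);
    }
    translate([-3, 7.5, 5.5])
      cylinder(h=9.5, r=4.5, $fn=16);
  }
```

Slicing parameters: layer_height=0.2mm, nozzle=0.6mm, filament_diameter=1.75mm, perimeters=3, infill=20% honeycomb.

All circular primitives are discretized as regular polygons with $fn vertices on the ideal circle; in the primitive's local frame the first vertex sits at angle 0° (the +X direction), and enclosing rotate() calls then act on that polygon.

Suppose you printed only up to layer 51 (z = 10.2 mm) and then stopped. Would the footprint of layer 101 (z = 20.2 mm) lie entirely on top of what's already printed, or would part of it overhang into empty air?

entirely on top

Compare the two slices. At z = 10.2: the cube (footprint 14.5×20.5) is included at this height (area 297.25 mm²); the r=11 cylinder at (0.5, 10.5) gives a regular 16-gon of circumradius 11 (constant along its height) (area = (16/2)·11.000²·sin(360°/16) = 370.44 mm²); the cube at (6.5, -0.5) is not intersected at this z (z outside [0.5, 5.5]); the cube at (12, 10.5) (footprint 13×25) is included at this height (area 325.00 mm²); Combining (union): the regions partially overlap — summed areas 992.69 mm² minus the doubly-counted overlap 217.37 mm² gives 775.31 mm² — area = 775.31 mm²; the cylinder at (-3, 7.5): section is a regular 16-gon, circumradius r=4.5 (area = (16/2)·4.500²·sin(360°/16) = 61.99 mm²); Subtracting the remaining from the first: starting from that combined region (775.31 mm²), the r=4.5 cylinder at (-3, 7.5) lies wholly inside it (removes its full 61.99 mm² and its 28.09 mm outline becomes a hole wall) — area = 713.32 mm²; (rotated 35° about Z; rotation is an isometry so areas/perimeters/island counts are preserved). At z = 20.2: the cube is not intersected at this z (z outside [0, 15]); the cylinder at (0.5, 10.5) is not intersected at this z (z outside [3, 20]); the cube at (6.5, -0.5) is absent (z outside [0.5, 5.5]); the cube at (12, 10.5) is present — its section is the full 13×25 rectangle (area 325.00 mm²); Taking the union: only the 13×25 cube at (12, 10.5) is present, so the union is just that shape — area = 325.00 mm²; the cylinder at (-3, 7.5) is not intersected at this z (z outside [5.5, 15]); After the difference (first − rest): none of the subtracted shapes is present at this height, so that combined region is unchanged — area = 325.00 mm²; (rotated 35° about Z; rotation is an isometry so areas/perimeters/island counts are preserved). Checking containment: the cross-section at z = 20.2 is a subset of the cross-section at z = 10.2.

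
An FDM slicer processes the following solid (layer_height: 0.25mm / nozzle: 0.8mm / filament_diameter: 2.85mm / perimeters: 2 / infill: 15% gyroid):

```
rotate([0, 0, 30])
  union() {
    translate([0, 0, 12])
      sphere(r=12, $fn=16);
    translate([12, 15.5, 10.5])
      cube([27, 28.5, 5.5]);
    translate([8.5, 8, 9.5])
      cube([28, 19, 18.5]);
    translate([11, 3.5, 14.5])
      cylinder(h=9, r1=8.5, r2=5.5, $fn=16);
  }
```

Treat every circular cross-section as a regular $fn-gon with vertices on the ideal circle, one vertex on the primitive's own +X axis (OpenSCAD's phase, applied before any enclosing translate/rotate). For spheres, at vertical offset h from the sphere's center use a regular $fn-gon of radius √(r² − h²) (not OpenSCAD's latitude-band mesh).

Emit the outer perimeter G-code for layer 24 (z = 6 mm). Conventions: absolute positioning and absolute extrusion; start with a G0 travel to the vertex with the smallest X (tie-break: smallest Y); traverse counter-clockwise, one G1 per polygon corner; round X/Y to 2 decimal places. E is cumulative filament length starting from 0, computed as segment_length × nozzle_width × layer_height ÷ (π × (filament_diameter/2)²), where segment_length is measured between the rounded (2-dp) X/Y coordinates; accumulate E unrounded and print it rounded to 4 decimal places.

At z = 6 mm: the r=12 sphere contributes a regular 16-gon of circumradius √(12²−6²) = 10.392; the cube at (12, 15.5) does not reach this height (z outside [10.5, 16]); the cube at (8.5, 8) is not intersected at this z (z outside [9.5, 28]); the cone at (11, 3.5) does not reach this height (z outside [14.5, 23.5]); Taking the union: only the r=12 sphere is present, so the union is just that shape — 1 connected region; (whole slice rotated 30° about Z — lengths, areas and connectivity unchanged). The outline is a single polygon with 16 vertices. Extrusion per mm of travel: 0.8 × 0.25 / (π × 1.425²) = 0.031351. Accumulating E over each segment gives final E = 2.0339.

G0 X-10.30 Y-1.36 Z6.00
G1 X-9.00 Y-5.20 E0.1271
G1 X-6.33 Y-8.24 E0.2539
G1 X-2.69 Y-10.04 E0.3813
G1 X1.36 Y-10.30 E0.5085
G1 X5.20 Y-9.00 E0.6356
G1 X8.24 Y-6.33 E0.7624
G1 X10.04 Y-2.69 E0.8897
G1 X10.30 Y1.36 E1.0170
G1 X9.00 Y5.20 E1.1441
G1 X6.33 Y8.24 E1.2709
G1 X2.69 Y10.04 E1.3982
G1 X-1.36 Y10.30 E1.5255
G1 X-5.20 Y9.00 E1.6526
G1 X-8.24 Y6.33 E1.7794
G1 X-10.04 Y2.69 E1.9067
G1 X-10.30 Y-1.36 E2.0339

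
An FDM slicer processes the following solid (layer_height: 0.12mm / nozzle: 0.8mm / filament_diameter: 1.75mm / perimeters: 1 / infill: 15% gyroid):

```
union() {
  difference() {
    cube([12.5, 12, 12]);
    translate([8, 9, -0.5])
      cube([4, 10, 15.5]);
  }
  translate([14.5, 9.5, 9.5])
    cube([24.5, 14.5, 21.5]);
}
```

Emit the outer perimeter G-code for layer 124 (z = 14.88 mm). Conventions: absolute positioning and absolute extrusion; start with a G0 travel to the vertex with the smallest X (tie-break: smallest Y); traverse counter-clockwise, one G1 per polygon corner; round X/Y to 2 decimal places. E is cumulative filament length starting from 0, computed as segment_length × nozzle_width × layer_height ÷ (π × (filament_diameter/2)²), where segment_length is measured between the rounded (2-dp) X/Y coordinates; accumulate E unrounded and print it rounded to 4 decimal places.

At z = 14.88 mm: the cube is not intersected at this z (z outside [0, 12]); the cube at (8, 9) is present — its section is the full 4×10 rectangle; Taking the first minus the rest: the first operand is absent here, so nothing remains; the cube at (14.5, 9.5) (footprint 24.5×14.5) is included at this height; Merging all regions: only the 24.5×14.5 cube at (14.5, 9.5) is present, so the union is just that shape — 1 connected region. The outline is a single polygon with 4 vertices. Extrusion per mm of travel: 0.8 × 0.12 / (π × 0.875²) = 0.039912. Accumulating E over each segment gives final E = 3.1131.

G0 X14.50 Y9.50 Z14.88
G1 X39.00 Y9.50 E0.9778
G1 X39.00 Y24.00 E1.5566
G1 X14.50 Y24.00 E2.5344
G1 X14.50 Y9.50 E3.1131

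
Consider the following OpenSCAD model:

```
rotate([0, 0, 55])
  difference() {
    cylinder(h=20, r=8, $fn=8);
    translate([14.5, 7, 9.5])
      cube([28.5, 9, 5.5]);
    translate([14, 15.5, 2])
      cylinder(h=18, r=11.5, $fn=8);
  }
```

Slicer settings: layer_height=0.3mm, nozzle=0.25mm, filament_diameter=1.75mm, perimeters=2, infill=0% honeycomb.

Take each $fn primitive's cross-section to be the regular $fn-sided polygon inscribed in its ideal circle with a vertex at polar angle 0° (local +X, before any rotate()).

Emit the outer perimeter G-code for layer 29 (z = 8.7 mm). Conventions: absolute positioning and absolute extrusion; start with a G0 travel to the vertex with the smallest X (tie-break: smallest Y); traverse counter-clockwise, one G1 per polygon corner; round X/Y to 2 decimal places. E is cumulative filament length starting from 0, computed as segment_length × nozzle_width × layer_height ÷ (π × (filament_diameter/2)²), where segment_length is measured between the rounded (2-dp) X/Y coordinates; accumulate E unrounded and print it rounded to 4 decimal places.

At z = 8.7 mm: the r=8 cylinder contributes a regular 8-gon of circumradius 8; the cube at (14.5, 7) does not reach this height (z outside [9.5, 15]); the r=11.5 cylinder at (14, 15.5) contributes a regular 8-gon of circumradius 11.5; Taking the first minus the rest: starting from the r=8 cylinder, the r=11.5 cylinder at (14, 15.5) misses the remaining region (no effect) — 1 connected region; (whole slice rotated 55° about Z — lengths, areas and connectivity unchanged). The outline is a single polygon with 8 vertices. Extrusion per mm of travel: 0.25 × 0.3 / (π × 0.875²) = 0.031181. Accumulating E over each segment gives final E = 1.5274.

G0 X-7.88 Y-1.39 Z8.70
G1 X-4.59 Y-6.55 E0.1908
G1 X1.39 Y-7.88 E0.3818
G1 X6.55 Y-4.59 E0.5727
G1 X7.88 Y1.39 E0.7637
G1 X4.59 Y6.55 E0.9545
G1 X-1.39 Y7.88 E1.1455
G1 X-6.55 Y4.59 E1.3363
G1 X-7.88 Y-1.39 E1.5274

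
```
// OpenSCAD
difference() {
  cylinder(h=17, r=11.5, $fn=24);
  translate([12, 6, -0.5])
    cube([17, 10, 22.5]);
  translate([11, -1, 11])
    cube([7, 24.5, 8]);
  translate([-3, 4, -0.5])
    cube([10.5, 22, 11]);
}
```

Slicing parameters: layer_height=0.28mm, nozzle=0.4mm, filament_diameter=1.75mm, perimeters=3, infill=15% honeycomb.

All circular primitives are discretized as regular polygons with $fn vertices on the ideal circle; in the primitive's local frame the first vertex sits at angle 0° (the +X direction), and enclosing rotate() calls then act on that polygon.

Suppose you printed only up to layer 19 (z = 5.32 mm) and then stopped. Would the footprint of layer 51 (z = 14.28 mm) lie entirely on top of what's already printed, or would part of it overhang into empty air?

part overhangs

Compare the two slices. At z = 5.32: the cylinder: section is a regular 24-gon, circumradius r=11.5 (area = (24/2)·11.500²·sin(360°/24) = 410.75 mm²); the 17×10 cube at (12, 6) contributes its full rectangle (area 170.00 mm²); the cube at (11, -1) does not reach this height (z outside [11, 19]); the cube at (-3, 4) (footprint 10.5×22) is included at this height (area 231.00 mm²); After the difference (first − rest): starting from the r=11.5 cylinder (410.75 mm²), the 17×10 cube at (12, 6) misses the remaining region (no effect); the 10.5×22 cube at (-3, 4) partially overlaps it — only the 71.02 mm² overlap (of its 231.00 mm²) is removed, clipping the outline — area = 339.72 mm². At z = 14.28: the r=11.5 cylinder contributes a regular 24-gon of circumradius 11.5 (area = (24/2)·11.500²·sin(360°/24) = 410.75 mm²); the cube at (12, 6) is present — its section is the full 17×10 rectangle (area 170.00 mm²); the cube at (11, -1) (footprint 7×24.5) is included at this height (area 171.50 mm²); the cube at (-3, 4) is absent (z outside [-0.5, 10.5]); Taking the first minus the rest: starting from the r=11.5 cylinder (410.75 mm²), the 17×10 cube at (12, 6) misses the remaining region (no effect); the 7×24.5 cube at (11, -1) partially overlaps it — only the 1.35 mm² overlap (of its 171.50 mm²) is removed, clipping the outline — area = 409.39 mm². Checking containment: at z = 14.28 the cross-section extends beyond the z = 5.32 cross-section by about 71.02 mm².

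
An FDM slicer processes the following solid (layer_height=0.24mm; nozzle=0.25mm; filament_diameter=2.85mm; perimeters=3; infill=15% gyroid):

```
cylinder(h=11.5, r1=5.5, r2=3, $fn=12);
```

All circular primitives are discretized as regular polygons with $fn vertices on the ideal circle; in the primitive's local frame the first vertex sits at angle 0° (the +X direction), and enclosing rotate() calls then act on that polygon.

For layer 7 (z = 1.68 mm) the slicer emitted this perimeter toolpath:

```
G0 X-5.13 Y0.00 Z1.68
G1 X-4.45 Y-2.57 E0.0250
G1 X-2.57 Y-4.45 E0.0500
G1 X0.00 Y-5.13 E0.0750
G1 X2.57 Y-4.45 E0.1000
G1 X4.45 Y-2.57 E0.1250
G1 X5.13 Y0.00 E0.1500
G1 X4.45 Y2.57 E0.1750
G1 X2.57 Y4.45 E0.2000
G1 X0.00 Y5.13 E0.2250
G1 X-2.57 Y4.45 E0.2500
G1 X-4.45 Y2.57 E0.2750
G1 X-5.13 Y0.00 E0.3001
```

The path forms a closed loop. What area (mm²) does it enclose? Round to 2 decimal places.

79.13 mm²

Apply the shoelace formula to the sequence of (X, Y) vertices; enclosed area = 79.13 mm².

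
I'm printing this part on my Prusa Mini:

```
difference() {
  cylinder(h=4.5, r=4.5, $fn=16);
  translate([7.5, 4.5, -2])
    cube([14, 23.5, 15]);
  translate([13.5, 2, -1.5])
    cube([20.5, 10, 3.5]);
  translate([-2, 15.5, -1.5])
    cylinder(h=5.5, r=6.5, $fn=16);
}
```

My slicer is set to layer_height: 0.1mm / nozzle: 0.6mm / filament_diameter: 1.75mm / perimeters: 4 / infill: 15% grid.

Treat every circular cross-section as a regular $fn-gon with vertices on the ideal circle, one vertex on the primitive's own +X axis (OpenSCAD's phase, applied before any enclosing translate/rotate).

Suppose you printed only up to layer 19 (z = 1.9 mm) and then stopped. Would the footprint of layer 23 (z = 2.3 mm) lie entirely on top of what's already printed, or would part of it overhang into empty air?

entirely on top

Compare the two slices. At z = 1.9: the r=4.5 cylinder gives a regular 16-gon of circumradius 4.5 (constant along its height) (area = (16/2)·4.500²·sin(360°/16) = 61.99 mm²); the cube at (7.5, 4.5) is present — its section is the full 14×23.5 rectangle (area 329.00 mm²); the 20.5×10 cube at (13.5, 2) contributes its full rectangle (area 205.00 mm²); the cylinder at (-2, 15.5): section is a regular 16-gon, circumradius r=6.5 (area = (16/2)·6.500²·sin(360°/16) = 129.35 mm²); After the difference (first − rest): starting from the r=4.5 cylinder (61.99 mm²), the 14×23.5 cube at (7.5, 4.5) misses the remaining region (no effect); the 20.5×10 cube at (13.5, 2) misses the remaining region (no effect); the r=6.5 cylinder at (-2, 15.5) misses the remaining region (no effect) — area = 61.99 mm². At z = 2.3: the r=4.5 cylinder gives a regular 16-gon of circumradius 4.5 (constant along its height) (area = (16/2)·4.500²·sin(360°/16) = 61.99 mm²); the 14×23.5 cube at (7.5, 4.5) contributes its full rectangle (area 329.00 mm²); the cube at (13.5, 2) is absent (z outside [-1.5, 2]); the cylinder at (-2, 15.5): section is a regular 16-gon, circumradius r=6.5 (area = (16/2)·6.500²·sin(360°/16) = 129.35 mm²); After the difference (first − rest): starting from the r=4.5 cylinder (61.99 mm²), the 14×23.5 cube at (7.5, 4.5) misses the remaining region (no effect); the r=6.5 cylinder at (-2, 15.5) misses the remaining region (no effect) — area = 61.99 mm². Checking containment: the cross-section at z = 2.3 is a subset of the cross-section at z = 1.9.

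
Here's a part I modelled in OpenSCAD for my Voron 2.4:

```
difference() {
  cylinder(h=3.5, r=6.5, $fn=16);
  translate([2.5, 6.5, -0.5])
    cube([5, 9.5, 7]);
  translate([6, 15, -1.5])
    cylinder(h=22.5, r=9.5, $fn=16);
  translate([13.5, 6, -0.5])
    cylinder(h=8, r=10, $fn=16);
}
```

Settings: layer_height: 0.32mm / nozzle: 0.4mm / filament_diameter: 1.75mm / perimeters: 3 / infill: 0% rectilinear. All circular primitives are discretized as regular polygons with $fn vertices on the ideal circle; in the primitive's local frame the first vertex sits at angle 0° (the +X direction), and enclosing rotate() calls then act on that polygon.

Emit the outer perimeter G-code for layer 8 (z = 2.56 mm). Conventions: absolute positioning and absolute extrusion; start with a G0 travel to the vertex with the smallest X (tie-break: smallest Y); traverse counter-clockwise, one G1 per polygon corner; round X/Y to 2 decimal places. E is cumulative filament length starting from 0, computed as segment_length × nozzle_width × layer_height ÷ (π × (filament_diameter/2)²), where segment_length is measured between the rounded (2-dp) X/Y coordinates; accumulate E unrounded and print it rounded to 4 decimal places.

G0 X-6.50 Y0.00 Z2.56
G1 X-6.01 Y-2.49 E0.1350
G1 X-4.60 Y-4.60 E0.2701
G1 X-2.49 Y-6.01 E0.4051
G1 X0.00 Y-6.50 E0.5402
G1 X2.49 Y-6.01 E0.6752
G1 X4.60 Y-4.60 E0.8103
G1 X6.01 Y-2.49 E0.9453
G1 X6.32 Y-0.91 E1.0310
G1 X4.26 Y2.17 E1.2282
G1 X3.65 Y5.23 E1.3943
G1 X2.49 Y6.01 E1.4687
G1 X0.00 Y6.50 E1.6037
G1 X-2.49 Y6.01 E1.7388
G1 X-4.60 Y4.60 E1.8738
G1 X-6.01 Y2.49 E2.0089
G1 X-6.50 Y0.00 E2.1439

At z = 2.56 mm: the cylinder: section is a regular 16-gon, circumradius r=6.5; the cube at (2.5, 6.5) (footprint 5×9.5) is included at this height; the r=9.5 cylinder at (6, 15) gives a regular 16-gon of circumradius 9.5 (constant along its height); the r=10 cylinder at (13.5, 6) gives a regular 16-gon of circumradius 10 (constant along its height); After the difference (first − rest): starting from the r=6.5 cylinder, the 5×9.5 cube at (2.5, 6.5) misses the remaining region (no effect); the r=9.5 cylinder at (6, 15) misses the remaining region (no effect); the r=10 cylinder at (13.5, 6) partially overlaps it — only the 6.77 mm² overlap (of its 306.15 mm²) is removed, clipping the outline — 1 connected region. The outline is a single polygon with 16 vertices. Extrusion per mm of travel: 0.4 × 0.32 / (π × 0.875²) = 0.053216. Accumulating E over each segment gives final E = 2.1439.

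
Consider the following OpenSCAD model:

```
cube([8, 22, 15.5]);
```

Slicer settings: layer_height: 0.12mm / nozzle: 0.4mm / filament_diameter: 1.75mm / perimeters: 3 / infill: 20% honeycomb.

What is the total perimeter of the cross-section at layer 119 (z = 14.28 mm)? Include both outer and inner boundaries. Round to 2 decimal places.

At z = 14.28 mm: the cube is present — its section is the full 8×22 rectangle (perimeter 60.00 mm). Overall, the cross-section is a single solid region. Total boundary length (outer) = 60.00 mm.

60.00 mm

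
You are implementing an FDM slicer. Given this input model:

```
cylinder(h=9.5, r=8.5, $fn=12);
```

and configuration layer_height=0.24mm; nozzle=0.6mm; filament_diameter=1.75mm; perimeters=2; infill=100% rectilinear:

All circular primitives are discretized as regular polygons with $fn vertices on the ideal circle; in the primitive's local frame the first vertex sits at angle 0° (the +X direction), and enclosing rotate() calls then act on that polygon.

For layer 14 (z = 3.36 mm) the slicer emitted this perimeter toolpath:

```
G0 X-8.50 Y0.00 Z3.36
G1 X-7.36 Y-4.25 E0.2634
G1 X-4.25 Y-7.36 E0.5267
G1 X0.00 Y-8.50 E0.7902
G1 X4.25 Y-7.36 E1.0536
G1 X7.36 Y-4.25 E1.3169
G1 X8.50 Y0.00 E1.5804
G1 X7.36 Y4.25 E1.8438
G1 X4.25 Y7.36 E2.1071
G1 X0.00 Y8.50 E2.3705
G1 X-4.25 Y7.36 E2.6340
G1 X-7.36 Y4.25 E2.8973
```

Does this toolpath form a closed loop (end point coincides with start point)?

Start point (G0): (-8.50, 0.00). End point (last G1): the path does not return to the start — open.

no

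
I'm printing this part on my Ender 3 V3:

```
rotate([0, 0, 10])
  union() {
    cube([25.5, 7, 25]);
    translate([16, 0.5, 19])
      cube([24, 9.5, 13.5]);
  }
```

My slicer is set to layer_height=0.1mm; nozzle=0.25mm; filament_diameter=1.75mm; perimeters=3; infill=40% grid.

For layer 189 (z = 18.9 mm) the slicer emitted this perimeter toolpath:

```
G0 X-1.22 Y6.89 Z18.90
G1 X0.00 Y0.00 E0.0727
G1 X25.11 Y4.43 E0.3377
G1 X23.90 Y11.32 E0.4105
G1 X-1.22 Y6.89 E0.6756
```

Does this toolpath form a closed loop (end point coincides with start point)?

yes

Start point (G0): (-1.22, 6.89). End point (last G1): the path returns to the start — closed.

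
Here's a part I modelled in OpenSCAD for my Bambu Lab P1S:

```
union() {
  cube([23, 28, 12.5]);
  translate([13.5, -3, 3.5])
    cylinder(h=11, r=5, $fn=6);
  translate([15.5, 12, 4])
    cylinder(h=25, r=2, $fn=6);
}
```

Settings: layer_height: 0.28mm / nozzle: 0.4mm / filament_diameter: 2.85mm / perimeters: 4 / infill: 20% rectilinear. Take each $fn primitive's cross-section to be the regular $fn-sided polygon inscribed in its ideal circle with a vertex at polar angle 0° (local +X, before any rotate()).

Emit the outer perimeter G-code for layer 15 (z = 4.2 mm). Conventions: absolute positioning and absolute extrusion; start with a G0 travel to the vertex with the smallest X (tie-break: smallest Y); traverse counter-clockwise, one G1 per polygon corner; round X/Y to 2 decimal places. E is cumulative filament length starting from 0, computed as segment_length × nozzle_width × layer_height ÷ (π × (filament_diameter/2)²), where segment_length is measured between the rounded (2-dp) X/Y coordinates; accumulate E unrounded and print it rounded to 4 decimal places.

G0 X0.00 Y0.00 Z4.20
G1 X10.23 Y0.00 E0.1796
G1 X8.50 Y-3.00 E0.2404
G1 X11.00 Y-7.33 E0.3282
G1 X16.00 Y-7.33 E0.4160
G1 X18.50 Y-3.00 E0.5037
G1 X16.77 Y0.00 E0.5645
G1 X23.00 Y0.00 E0.6739
G1 X23.00 Y28.00 E1.1655
G1 X0.00 Y28.00 E1.5693
G1 X0.00 Y0.00 E2.0609

At z = 4.2 mm: the cube is present — its section is the full 23×28 rectangle; the cylinder at (13.5, -3): section is a regular 6-gon, circumradius r=5; the r=2 cylinder at (15.5, 12) contributes a regular 6-gon of circumradius 2; Combining (union): the regions partially overlap (shared area 18.06 mm²), so overlapping operands fuse into one piece — 1 connected region. The outline is a single polygon with 10 vertices. Extrusion per mm of travel: 0.4 × 0.28 / (π × 1.425²) = 0.017557. Accumulating E over each segment gives final E = 2.0609.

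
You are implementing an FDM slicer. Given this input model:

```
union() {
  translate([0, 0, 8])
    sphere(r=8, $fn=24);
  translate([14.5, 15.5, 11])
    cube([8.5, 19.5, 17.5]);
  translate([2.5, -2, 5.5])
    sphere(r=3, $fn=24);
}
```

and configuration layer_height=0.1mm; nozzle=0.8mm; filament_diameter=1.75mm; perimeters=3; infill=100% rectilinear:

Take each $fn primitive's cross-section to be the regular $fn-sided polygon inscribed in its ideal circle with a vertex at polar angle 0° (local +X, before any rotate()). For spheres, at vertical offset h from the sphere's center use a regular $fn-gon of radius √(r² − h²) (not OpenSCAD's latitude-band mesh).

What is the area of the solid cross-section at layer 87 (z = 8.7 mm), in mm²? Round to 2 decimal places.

At z = 8.7 mm: the r=8 sphere slices to a regular 24-gon of circumradius 7.969 (√(r²−h²) with h=0.7 from center) (area = (24/2)·7.969²·sin(360°/24) = 197.25 mm²); the cube at (14.5, 15.5) is absent (z outside [11, 28.5]); the sphere at (2.5, -2) does not reach this height (|z−center|=3.200 > r=3); Combining (union): only the r=8 sphere is present, so the union is just that shape — area = 197.25 mm². Overall, the cross-section is a single solid region. Net area = 197.25 mm².

197.25 mm²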